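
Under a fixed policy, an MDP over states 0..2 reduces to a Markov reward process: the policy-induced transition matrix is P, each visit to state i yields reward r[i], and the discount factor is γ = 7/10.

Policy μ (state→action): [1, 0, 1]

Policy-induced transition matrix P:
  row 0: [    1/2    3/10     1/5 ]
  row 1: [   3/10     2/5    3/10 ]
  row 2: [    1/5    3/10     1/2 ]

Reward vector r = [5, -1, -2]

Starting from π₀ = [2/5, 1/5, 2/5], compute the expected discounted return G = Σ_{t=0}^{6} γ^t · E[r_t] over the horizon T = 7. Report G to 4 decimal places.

G = 2.3976

t=0: π = [0.4000, 0.2000, 0.4000], E[r] = 1.0000, γ^t·E[r] = 1.000000, running G = 1.000000
t=1: π = [0.3400, 0.3200, 0.3400], E[r] = 0.7000, γ^t·E[r] = 0.490000, running G = 1.490000
t=2: π = [0.3340, 0.3320, 0.3340], E[r] = 0.6700, γ^t·E[r] = 0.328300, running G = 1.818300
t=3: π = [0.3334, 0.3332, 0.3334], E[r] = 0.6670, γ^t·E[r] = 0.228781, running G = 2.047081
t=4: π = [0.3333, 0.3333, 0.3333], E[r] = 0.6667, γ^t·E[r] = 0.160075, running G = 2.207156
t=5: π = [0.3333, 0.3333, 0.3333], E[r] = 0.6667, γ^t·E[r] = 0.112047, running G = 2.319203
t=6: π = [0.3333, 0.3333, 0.3333], E[r] = 0.6667, γ^t·E[r] = 0.078433, running G = 2.397636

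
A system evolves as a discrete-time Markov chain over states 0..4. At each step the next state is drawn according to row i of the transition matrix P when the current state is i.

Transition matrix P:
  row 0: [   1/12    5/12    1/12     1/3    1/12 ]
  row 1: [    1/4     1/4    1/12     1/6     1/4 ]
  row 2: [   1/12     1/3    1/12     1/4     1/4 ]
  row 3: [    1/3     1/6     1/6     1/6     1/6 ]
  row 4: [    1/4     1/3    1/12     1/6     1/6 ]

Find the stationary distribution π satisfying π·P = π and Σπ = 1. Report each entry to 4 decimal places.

π = [0.2149, 0.2918, 0.1009, 0.2109, 0.1815]

Balance equations π_j = Σ_i π_i·P[i][j]:
  π_0 = 1/12·π_0 + 1/4·π_1 + 1/12·π_2 + 1/3·π_3 + 1/4·π_4
  π_1 = 5/12·π_0 + 1/4·π_1 + 1/3·π_2 + 1/6·π_3 + 1/3·π_4
  π_2 = 1/12·π_0 + 1/12·π_1 + 1/12·π_2 + 1/6·π_3 + 1/12·π_4
  π_3 = 1/3·π_0 + 1/6·π_1 + 1/4·π_2 + 1/6·π_3 + 1/6·π_4
  normalize: π_0 + π_1 + π_2 + π_3 + π_4 = 1
Solving the linear system gives exactly π = [213/991, 3759/12883, 100/991, 209/991, 2338/12883].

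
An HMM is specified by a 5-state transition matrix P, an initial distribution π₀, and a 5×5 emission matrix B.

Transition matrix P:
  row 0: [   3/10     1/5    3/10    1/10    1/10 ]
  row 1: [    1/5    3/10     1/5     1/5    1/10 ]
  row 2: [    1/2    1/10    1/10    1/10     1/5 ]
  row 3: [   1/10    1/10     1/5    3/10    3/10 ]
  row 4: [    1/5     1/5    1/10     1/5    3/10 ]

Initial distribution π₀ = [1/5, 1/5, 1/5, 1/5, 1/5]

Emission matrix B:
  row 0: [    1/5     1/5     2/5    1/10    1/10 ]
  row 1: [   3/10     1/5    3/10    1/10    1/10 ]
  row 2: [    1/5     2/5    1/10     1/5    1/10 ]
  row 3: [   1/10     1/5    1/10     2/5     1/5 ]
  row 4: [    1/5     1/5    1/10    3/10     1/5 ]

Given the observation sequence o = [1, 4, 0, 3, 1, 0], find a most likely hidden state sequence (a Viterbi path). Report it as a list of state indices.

t=0: δ = [4.000e-02, 4.000e-02, 8.000e-02, 4.000e-02, 4.000e-02]  (obs o_0=1)
t=1: δ = [4.000e-03, 1.200e-03, 1.200e-03, 2.400e-03, 3.200e-03]  ψ = [2, 1, 0, 3, 2]  (obs o_1=4)
t=2: δ = [2.400e-04, 2.400e-04, 2.400e-04, 7.200e-05, 1.920e-04]  ψ = [0, 0, 0, 3, 4]  (obs o_2=0)
t=3: δ = [1.200e-05, 7.200e-06, 1.440e-05, 1.920e-05, 1.728e-05]  ψ = [2, 1, 0, 1, 4]  (obs o_3=3)
t=4: δ = [1.440e-06, 6.912e-07, 1.536e-06, 1.152e-06, 1.152e-06]  ψ = [2, 4, 3, 3, 3]  (obs o_4=1)
t=5: δ = [1.536e-07, 8.640e-08, 8.640e-08, 3.456e-08, 6.912e-08]  ψ = [2, 0, 0, 3, 3]  (obs o_5=0)
backtrack: best end state = 0; path = [2, 0, 1, 3, 2, 0]

path = [2, 0, 1, 3, 2, 0]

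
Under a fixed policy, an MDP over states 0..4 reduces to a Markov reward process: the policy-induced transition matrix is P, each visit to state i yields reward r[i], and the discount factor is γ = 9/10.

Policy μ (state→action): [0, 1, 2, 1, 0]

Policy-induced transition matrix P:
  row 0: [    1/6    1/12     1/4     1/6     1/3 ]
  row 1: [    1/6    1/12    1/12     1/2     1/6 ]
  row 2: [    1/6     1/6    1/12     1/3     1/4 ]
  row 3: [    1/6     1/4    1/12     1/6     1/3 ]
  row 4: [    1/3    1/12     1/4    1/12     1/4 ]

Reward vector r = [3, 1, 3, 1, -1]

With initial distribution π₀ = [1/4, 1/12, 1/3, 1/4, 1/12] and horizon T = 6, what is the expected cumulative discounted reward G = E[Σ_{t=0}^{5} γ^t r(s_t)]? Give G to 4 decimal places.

G = 6.3177

t=0: π = [0.2500, 0.0833, 0.3333, 0.2500, 0.0833], E[r] = 2.0000, γ^t·E[r] = 2.000000, running G = 2.000000
t=1: π = [0.1806, 0.1528, 0.1389, 0.2431, 0.2847], E[r] = 1.0694, γ^t·E[r] = 0.962500, running G = 2.962500
t=2: π = [0.2141, 0.1354, 0.1609, 0.2170, 0.2726], E[r] = 1.2049, γ^t·E[r] = 0.975938, running G = 3.938438
t=3: π = [0.2121, 0.1329, 0.1644, 0.2159, 0.2746], E[r] = 1.2038, γ^t·E[r] = 0.877570, running G = 4.816008
t=4: π = [0.2124, 0.1330, 0.1645, 0.2155, 0.2746], E[r] = 1.2046, γ^t·E[r] = 0.790346, running G = 5.606354
t=5: π = [0.2124, 0.1330, 0.1645, 0.2155, 0.2746], E[r] = 1.2047, γ^t·E[r] = 0.711377, running G = 6.317730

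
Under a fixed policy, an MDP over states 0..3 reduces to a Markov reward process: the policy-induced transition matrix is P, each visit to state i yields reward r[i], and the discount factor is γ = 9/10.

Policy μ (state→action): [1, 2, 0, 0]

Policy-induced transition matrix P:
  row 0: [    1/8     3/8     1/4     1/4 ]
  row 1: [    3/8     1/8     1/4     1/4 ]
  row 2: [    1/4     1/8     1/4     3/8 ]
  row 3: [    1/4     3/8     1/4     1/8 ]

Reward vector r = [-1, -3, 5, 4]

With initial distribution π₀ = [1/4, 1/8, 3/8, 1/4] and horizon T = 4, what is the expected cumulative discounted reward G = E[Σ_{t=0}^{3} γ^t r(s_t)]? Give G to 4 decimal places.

t=0: π = [0.2500, 0.1250, 0.3750, 0.2500], E[r] = 2.2500, γ^t·E[r] = 2.250000, running G = 2.250000
t=1: π = [0.2344, 0.2500, 0.2500, 0.2656], E[r] = 1.3281, γ^t·E[r] = 1.195313, running G = 3.445313
t=2: π = [0.2520, 0.2500, 0.2500, 0.2480], E[r] = 1.2402, γ^t·E[r] = 1.004590, running G = 4.449902
t=3: π = [0.2498, 0.2500, 0.2500, 0.2502], E[r] = 1.2512, γ^t·E[r] = 0.912140, running G = 5.362042

G = 5.3620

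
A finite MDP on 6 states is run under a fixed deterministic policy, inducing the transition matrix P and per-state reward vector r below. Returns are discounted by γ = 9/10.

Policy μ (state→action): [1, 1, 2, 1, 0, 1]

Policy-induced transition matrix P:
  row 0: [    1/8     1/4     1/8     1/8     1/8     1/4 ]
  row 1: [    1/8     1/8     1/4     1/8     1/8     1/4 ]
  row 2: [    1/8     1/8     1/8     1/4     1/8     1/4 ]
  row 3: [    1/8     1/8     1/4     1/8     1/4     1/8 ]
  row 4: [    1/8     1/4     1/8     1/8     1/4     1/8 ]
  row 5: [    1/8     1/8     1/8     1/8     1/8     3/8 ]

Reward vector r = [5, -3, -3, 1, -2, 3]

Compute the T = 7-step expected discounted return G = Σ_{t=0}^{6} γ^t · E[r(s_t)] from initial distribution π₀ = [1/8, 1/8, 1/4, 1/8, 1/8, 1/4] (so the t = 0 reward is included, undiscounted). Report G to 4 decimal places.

t=0: π = [0.1250, 0.1250, 0.2500, 0.1250, 0.1250, 0.2500], E[r] = 0.1250, γ^t·E[r] = 0.125000, running G = 0.125000
t=1: π = [0.1250, 0.1563, 0.1563, 0.1563, 0.1563, 0.2500], E[r] = 0.2813, γ^t·E[r] = 0.253125, running G = 0.378125
t=2: π = [0.1250, 0.1602, 0.1641, 0.1445, 0.1641, 0.2422], E[r] = 0.1953, γ^t·E[r] = 0.158203, running G = 0.536328
t=3: π = [0.1250, 0.1611, 0.1631, 0.1455, 0.1636, 0.2417], E[r] = 0.1958, γ^t·E[r] = 0.142739, running G = 0.679067
t=4: π = [0.1250, 0.1611, 0.1633, 0.1454, 0.1636, 0.2416], E[r] = 0.1946, γ^t·E[r] = 0.127704, running G = 0.806771
t=5: π = [0.1250, 0.1611, 0.1633, 0.1454, 0.1636, 0.2416], E[r] = 0.1947, γ^t·E[r] = 0.114974, running G = 0.921745
t=6: π = [0.1250, 0.1611, 0.1633, 0.1454, 0.1636, 0.2416], E[r] = 0.1947, γ^t·E[r] = 0.103460, running G = 1.025205

G = 1.0252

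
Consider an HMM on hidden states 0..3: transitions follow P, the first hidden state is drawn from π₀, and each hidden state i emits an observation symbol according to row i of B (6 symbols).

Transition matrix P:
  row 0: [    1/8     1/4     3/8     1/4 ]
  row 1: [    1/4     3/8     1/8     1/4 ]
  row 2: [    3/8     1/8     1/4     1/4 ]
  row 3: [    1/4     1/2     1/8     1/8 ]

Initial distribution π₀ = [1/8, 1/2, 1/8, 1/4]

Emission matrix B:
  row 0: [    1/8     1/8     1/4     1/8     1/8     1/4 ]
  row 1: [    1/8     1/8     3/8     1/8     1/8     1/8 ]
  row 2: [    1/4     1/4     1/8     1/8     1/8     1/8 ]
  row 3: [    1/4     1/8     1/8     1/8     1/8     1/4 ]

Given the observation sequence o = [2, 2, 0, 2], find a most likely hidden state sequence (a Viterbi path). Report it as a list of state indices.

path = [1, 1, 3, 1]

t=0: δ = [3.125e-02, 1.875e-01, 1.562e-02, 3.125e-02]  (obs o_0=2)
t=1: δ = [1.172e-02, 2.637e-02, 2.930e-03, 5.859e-03]  ψ = [1, 1, 1, 1]  (obs o_1=2)
t=2: δ = [8.240e-04, 1.236e-03, 1.099e-03, 1.648e-03]  ψ = [1, 1, 0, 1]  (obs o_2=0)
t=3: δ = [1.030e-04, 3.090e-04, 3.862e-05, 3.862e-05]  ψ = [2, 3, 0, 1]  (obs o_3=2)
backtrack: best end state = 1; path = [1, 1, 3, 1]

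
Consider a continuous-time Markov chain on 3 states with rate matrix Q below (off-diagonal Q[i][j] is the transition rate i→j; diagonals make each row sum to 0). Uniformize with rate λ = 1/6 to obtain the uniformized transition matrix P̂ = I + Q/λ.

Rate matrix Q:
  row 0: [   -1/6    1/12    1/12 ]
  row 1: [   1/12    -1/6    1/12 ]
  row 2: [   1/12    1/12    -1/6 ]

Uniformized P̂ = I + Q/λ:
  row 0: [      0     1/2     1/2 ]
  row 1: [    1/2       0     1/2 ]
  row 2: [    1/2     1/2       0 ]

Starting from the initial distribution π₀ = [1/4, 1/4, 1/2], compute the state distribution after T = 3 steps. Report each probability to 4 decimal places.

π = [0.3438, 0.3438, 0.3125]

t=0: π = [0.2500, 0.2500, 0.5000]
t=1: π = [0.3750, 0.3750, 0.2500]
t=2: π = [0.3125, 0.3125, 0.3750]
t=3: π = [0.3438, 0.3438, 0.3125]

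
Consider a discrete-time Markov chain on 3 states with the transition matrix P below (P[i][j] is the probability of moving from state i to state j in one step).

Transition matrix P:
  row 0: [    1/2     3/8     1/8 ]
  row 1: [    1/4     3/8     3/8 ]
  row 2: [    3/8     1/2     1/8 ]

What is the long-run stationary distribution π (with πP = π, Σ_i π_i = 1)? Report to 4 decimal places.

Balance equations π_j = Σ_i π_i·P[i][j]:
  π_0 = 1/2·π_0 + 1/4·π_1 + 3/8·π_2
  π_1 = 3/8·π_0 + 3/8·π_1 + 1/2·π_2
  normalize: π_0 + π_1 + π_2 = 1
Solving the linear system gives exactly π = [23/62, 25/62, 7/31].

π = [0.3710, 0.4032, 0.2258]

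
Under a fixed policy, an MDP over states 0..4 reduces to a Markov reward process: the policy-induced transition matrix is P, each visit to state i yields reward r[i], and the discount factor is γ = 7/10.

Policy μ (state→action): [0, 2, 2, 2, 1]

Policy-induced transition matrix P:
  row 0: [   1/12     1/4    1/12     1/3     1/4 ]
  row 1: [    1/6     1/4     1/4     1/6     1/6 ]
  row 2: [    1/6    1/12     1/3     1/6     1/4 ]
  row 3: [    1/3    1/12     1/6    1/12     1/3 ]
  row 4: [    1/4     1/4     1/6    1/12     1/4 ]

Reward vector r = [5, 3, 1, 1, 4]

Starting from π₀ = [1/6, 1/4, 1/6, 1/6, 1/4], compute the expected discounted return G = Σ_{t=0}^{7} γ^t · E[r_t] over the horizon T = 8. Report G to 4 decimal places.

t=0: π = [0.1667, 0.2500, 0.1667, 0.1667, 0.2500], E[r] = 2.9167, γ^t·E[r] = 2.916667, running G = 2.916667
t=1: π = [0.2014, 0.1944, 0.2014, 0.1597, 0.2431], E[r] = 2.9236, γ^t·E[r] = 2.046528, running G = 4.963194
t=2: π = [0.1968, 0.1898, 0.1997, 0.1667, 0.2471], E[r] = 2.9080, γ^t·E[r] = 1.424913, running G = 6.388108
t=3: π = [0.1986, 0.1889, 0.1994, 0.1650, 0.2481], E[r] = 2.9167, γ^t·E[r] = 1.000417, running G = 7.388524
t=4: π = [0.1983, 0.1893, 0.1991, 0.1654, 0.2480], E[r] = 2.9157, γ^t·E[r] = 0.700057, running G = 8.088581
t=5: π = [0.1984, 0.1893, 0.1991, 0.1653, 0.2480], E[r] = 2.9160, γ^t·E[r] = 0.490095, running G = 8.578676
t=6: π = [0.1983, 0.1893, 0.1991, 0.1653, 0.2480], E[r] = 2.9159, γ^t·E[r] = 0.343057, running G = 8.921733
t=7: π = [0.1984, 0.1893, 0.1991, 0.1653, 0.2480], E[r] = 2.9160, γ^t·E[r] = 0.240141, running G = 9.161875

G = 9.1619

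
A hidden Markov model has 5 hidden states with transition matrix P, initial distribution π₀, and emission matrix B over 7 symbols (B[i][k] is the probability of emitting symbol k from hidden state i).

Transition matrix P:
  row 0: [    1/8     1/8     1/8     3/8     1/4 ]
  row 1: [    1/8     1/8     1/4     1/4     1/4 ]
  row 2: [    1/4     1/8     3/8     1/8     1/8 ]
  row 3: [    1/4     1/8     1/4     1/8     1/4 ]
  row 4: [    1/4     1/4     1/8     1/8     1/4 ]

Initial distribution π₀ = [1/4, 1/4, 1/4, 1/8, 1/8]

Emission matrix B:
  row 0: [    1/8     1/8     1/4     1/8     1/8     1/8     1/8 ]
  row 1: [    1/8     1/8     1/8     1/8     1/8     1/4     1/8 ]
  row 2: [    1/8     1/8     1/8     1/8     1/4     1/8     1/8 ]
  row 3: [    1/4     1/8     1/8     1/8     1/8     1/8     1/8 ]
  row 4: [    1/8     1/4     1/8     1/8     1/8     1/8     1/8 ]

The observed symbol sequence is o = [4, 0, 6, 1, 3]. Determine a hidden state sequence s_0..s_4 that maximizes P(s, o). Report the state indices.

t=0: δ = [3.125e-02, 3.125e-02, 6.250e-02, 1.562e-02, 1.562e-02]  (obs o_0=4)
t=1: δ = [1.953e-03, 9.766e-04, 2.930e-03, 2.930e-03, 9.766e-04]  ψ = [2, 2, 2, 0, 0]  (obs o_1=0)
t=2: δ = [9.155e-05, 4.578e-05, 1.373e-04, 9.155e-05, 9.155e-05]  ψ = [2, 2, 2, 0, 3]  (obs o_2=6)
t=3: δ = [4.292e-06, 2.861e-06, 6.437e-06, 4.292e-06, 5.722e-06]  ψ = [2, 4, 2, 0, 0]  (obs o_3=1)
t=4: δ = [2.012e-07, 1.788e-07, 3.017e-07, 2.012e-07, 1.788e-07]  ψ = [2, 4, 2, 0, 4]  (obs o_4=3)
backtrack: best end state = 2; path = [2, 2, 2, 2, 2]

path = [2, 2, 2, 2, 2]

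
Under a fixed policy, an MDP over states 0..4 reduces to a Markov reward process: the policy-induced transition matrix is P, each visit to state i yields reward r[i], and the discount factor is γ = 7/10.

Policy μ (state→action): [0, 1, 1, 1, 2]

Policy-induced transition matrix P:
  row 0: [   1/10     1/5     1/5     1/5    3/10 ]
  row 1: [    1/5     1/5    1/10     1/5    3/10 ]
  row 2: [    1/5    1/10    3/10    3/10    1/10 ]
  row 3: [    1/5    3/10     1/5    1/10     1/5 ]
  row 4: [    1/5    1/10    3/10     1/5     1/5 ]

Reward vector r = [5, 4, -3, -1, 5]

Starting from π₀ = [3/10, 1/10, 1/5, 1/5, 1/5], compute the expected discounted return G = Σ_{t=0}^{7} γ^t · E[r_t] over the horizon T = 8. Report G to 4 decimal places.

G = 5.9343

t=0: π = [0.3000, 0.1000, 0.2000, 0.2000, 0.2000], E[r] = 2.1000, γ^t·E[r] = 2.100000, running G = 2.100000
t=1: π = [0.1700, 0.1800, 0.2300, 0.2000, 0.2200], E[r] = 1.7800, γ^t·E[r] = 1.246000, running G = 3.346000
t=2: π = [0.1830, 0.1750, 0.2270, 0.2030, 0.2120], E[r] = 1.7910, γ^t·E[r] = 0.877590, running G = 4.223590
t=3: π = [0.1817, 0.1764, 0.2264, 0.2024, 0.2131], E[r] = 1.7980, γ^t·E[r] = 0.616714, running G = 4.840304
t=4: π = [0.1818, 0.1763, 0.2263, 0.2024, 0.2132], E[r] = 1.7988, γ^t·E[r] = 0.431899, running G = 5.272203
t=5: π = [0.1818, 0.1763, 0.2263, 0.2024, 0.2132], E[r] = 1.7988, γ^t·E[r] = 0.302326, running G = 5.574529
t=6: π = [0.1818, 0.1763, 0.2263, 0.2024, 0.2132], E[r] = 1.7988, γ^t·E[r] = 0.211626, running G = 5.786155
t=7: π = [0.1818, 0.1763, 0.2263, 0.2024, 0.2132], E[r] = 1.7988, γ^t·E[r] = 0.148138, running G = 5.934292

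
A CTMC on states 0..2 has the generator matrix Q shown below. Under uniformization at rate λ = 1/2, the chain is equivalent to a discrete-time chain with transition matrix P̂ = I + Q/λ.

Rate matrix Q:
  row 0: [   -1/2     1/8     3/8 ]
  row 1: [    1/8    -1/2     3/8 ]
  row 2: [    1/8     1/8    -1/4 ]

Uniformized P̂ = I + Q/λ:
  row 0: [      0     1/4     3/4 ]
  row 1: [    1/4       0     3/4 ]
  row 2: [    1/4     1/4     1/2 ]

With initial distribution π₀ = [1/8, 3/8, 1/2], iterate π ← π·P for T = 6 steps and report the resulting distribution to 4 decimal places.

π = [0.2000, 0.2000, 0.6000]

t=0: π = [0.1250, 0.3750, 0.5000]
t=1: π = [0.2188, 0.1563, 0.6250]
t=2: π = [0.1953, 0.2109, 0.5938]
t=3: π = [0.2012, 0.1973, 0.6016]
t=4: π = [0.1997, 0.2007, 0.5996]
t=5: π = [0.2001, 0.1998, 0.6001]
t=6: π = [0.2000, 0.2000, 0.6000]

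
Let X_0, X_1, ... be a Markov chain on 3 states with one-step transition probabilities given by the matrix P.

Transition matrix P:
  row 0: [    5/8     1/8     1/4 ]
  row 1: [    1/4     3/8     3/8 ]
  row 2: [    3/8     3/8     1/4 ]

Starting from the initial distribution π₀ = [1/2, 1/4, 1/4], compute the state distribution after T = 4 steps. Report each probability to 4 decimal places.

t=0: π = [0.5000, 0.2500, 0.2500]
t=1: π = [0.4688, 0.2500, 0.2813]
t=2: π = [0.4609, 0.2578, 0.2813]
t=3: π = [0.4580, 0.2598, 0.2822]
t=4: π = [0.4570, 0.2605, 0.2825]

π = [0.4570, 0.2605, 0.2825]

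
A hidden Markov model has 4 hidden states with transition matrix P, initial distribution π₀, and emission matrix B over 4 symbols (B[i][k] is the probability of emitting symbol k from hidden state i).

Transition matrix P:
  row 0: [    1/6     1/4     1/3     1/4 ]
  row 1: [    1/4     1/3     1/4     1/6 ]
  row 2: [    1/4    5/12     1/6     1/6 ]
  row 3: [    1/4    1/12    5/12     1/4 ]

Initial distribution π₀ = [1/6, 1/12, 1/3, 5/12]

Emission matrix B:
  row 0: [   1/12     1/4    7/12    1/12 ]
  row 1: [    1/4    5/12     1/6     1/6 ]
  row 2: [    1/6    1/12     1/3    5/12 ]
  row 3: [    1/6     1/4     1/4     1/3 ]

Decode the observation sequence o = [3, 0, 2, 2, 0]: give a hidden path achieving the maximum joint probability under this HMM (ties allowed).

path = [2, 1, 0, 2, 1]

t=0: δ = [1.389e-02, 1.389e-02, 1.389e-01, 1.389e-01]  (obs o_0=3)
t=1: δ = [2.894e-03, 1.447e-02, 9.645e-03, 5.787e-03]  ψ = [2, 2, 3, 3]  (obs o_1=0)
t=2: δ = [2.110e-03, 8.038e-04, 1.206e-03, 6.028e-04]  ψ = [1, 1, 1, 1]  (obs o_2=2)
t=3: δ = [2.051e-04, 8.791e-05, 2.344e-04, 1.319e-04]  ψ = [0, 0, 0, 0]  (obs o_3=2)
t=4: δ = [4.884e-06, 2.442e-05, 1.140e-05, 8.547e-06]  ψ = [2, 2, 0, 0]  (obs o_4=0)
backtrack: best end state = 1; path = [2, 1, 0, 2, 1]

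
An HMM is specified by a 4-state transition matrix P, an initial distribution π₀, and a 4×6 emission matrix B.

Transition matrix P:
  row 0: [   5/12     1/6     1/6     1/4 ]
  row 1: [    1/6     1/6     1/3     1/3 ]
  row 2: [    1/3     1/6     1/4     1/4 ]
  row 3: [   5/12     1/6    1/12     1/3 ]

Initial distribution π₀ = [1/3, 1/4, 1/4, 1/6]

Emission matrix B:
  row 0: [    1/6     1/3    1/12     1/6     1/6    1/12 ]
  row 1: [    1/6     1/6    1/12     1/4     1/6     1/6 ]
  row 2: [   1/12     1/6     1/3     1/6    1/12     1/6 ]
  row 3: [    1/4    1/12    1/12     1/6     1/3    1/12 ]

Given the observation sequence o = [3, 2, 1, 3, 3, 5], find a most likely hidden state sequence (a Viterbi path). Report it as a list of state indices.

t=0: δ = [5.556e-02, 6.250e-02, 4.167e-02, 2.778e-02]  (obs o_0=3)
t=1: δ = [1.929e-03, 8.681e-04, 6.944e-03, 1.736e-03]  ψ = [0, 1, 1, 1]  (obs o_1=2)
t=2: δ = [7.716e-04, 1.929e-04, 2.894e-04, 1.447e-04]  ψ = [2, 2, 2, 2]  (obs o_2=1)
t=3: δ = [5.358e-05, 3.215e-05, 2.143e-05, 3.215e-05]  ψ = [0, 0, 0, 0]  (obs o_3=3)
t=4: δ = [3.721e-06, 2.233e-06, 1.786e-06, 2.233e-06]  ψ = [0, 0, 1, 0]  (obs o_4=3)
t=5: δ = [1.292e-07, 1.034e-07, 1.240e-07, 7.752e-08]  ψ = [0, 0, 1, 0]  (obs o_5=5)
backtrack: best end state = 0; path = [1, 2, 0, 0, 0, 0]

path = [1, 2, 0, 0, 0, 0]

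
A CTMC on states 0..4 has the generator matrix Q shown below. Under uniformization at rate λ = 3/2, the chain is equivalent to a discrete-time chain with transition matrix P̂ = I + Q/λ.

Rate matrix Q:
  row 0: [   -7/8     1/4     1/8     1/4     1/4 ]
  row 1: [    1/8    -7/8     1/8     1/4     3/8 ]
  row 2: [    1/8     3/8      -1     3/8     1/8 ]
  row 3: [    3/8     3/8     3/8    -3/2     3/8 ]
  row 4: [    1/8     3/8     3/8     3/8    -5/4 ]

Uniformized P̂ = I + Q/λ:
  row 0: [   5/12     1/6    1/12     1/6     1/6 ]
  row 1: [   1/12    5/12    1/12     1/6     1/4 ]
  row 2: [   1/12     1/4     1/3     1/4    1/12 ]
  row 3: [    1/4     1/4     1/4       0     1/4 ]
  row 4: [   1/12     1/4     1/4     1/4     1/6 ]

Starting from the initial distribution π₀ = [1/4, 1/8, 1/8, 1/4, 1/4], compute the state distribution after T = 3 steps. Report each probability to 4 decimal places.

π = [0.1717, 0.2808, 0.1903, 0.1691, 0.1881]

t=0: π = [0.2500, 0.1250, 0.1250, 0.2500, 0.2500]
t=1: π = [0.2083, 0.2500, 0.1979, 0.1563, 0.1875]
t=2: π = [0.1788, 0.2743, 0.1901, 0.1727, 0.1840]
t=3: π = [0.1717, 0.2808, 0.1903, 0.1691, 0.1881]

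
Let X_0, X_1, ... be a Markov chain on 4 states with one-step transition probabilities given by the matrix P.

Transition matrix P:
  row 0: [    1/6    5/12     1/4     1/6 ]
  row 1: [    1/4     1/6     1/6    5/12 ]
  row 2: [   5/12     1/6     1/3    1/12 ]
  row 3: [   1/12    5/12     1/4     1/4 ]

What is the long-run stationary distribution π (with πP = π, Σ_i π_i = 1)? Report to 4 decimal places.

Balance equations π_j = Σ_i π_i·P[i][j]:
  π_0 = 1/6·π_0 + 1/4·π_1 + 5/12·π_2 + 1/12·π_3
  π_1 = 5/12·π_0 + 1/6·π_1 + 1/6·π_2 + 5/12·π_3
  π_2 = 1/4·π_0 + 1/6·π_1 + 1/3·π_2 + 1/4·π_3
  normalize: π_0 + π_1 + π_2 + π_3 = 1
Solving the linear system gives exactly π = [23/99, 23/81, 20/81, 211/891].

π = [0.2323, 0.2840, 0.2469, 0.2368]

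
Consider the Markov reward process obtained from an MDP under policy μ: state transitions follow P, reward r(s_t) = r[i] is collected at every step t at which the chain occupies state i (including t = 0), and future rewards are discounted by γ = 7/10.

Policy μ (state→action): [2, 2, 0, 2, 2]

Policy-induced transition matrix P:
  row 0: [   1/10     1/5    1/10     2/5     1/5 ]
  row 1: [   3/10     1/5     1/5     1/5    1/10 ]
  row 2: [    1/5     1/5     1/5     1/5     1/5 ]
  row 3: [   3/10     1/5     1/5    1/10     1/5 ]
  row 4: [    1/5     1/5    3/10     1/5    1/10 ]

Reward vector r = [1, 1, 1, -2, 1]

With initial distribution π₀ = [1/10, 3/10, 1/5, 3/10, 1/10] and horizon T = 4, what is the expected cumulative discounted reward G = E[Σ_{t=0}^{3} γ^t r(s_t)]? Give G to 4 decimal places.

G = 0.6684

t=0: π = [0.1000, 0.3000, 0.2000, 0.3000, 0.1000], E[r] = 0.1000, γ^t·E[r] = 0.100000, running G = 0.100000
t=1: π = [0.2500, 0.2000, 0.2000, 0.1900, 0.1600], E[r] = 0.4300, γ^t·E[r] = 0.301000, running G = 0.401000
t=2: π = [0.2140, 0.2000, 0.1910, 0.2310, 0.1640], E[r] = 0.3070, γ^t·E[r] = 0.150430, running G = 0.551430
t=3: π = [0.2217, 0.2000, 0.1950, 0.2197, 0.1636], E[r] = 0.3409, γ^t·E[r] = 0.116929, running G = 0.668359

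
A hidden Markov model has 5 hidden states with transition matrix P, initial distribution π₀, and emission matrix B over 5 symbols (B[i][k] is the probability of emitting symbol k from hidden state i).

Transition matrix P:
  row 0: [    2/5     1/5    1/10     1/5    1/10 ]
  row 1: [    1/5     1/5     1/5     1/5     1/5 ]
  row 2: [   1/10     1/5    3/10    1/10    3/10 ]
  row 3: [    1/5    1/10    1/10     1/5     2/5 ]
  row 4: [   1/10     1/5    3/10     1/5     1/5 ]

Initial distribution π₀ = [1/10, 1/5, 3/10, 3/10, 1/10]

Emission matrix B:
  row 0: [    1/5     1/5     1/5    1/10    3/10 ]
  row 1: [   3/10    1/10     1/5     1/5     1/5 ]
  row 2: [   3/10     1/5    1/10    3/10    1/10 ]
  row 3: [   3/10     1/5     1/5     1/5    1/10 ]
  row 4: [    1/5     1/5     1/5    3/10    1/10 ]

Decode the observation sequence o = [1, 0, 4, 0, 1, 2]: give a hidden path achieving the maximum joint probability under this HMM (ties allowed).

t=0: δ = [2.000e-02, 2.000e-02, 6.000e-02, 6.000e-02, 2.000e-02]  (obs o_0=1)
t=1: δ = [2.400e-03, 3.600e-03, 5.400e-03, 3.600e-03, 4.800e-03]  ψ = [3, 2, 2, 3, 3]  (obs o_1=0)
t=2: δ = [2.880e-04, 2.160e-04, 1.620e-04, 9.600e-05, 1.620e-04]  ψ = [0, 2, 2, 4, 2]  (obs o_2=4)
t=3: δ = [2.304e-05, 1.728e-05, 1.458e-05, 1.728e-05, 9.720e-06]  ψ = [0, 0, 2, 0, 2]  (obs o_3=0)
t=4: δ = [1.843e-06, 4.608e-07, 8.748e-07, 9.216e-07, 1.382e-06]  ψ = [0, 0, 2, 0, 3]  (obs o_4=1)
t=5: δ = [1.475e-07, 7.373e-08, 4.147e-08, 7.373e-08, 7.373e-08]  ψ = [0, 0, 4, 0, 3]  (obs o_5=2)
backtrack: best end state = 0; path = [3, 0, 0, 0, 0, 0]

path = [3, 0, 0, 0, 0, 0]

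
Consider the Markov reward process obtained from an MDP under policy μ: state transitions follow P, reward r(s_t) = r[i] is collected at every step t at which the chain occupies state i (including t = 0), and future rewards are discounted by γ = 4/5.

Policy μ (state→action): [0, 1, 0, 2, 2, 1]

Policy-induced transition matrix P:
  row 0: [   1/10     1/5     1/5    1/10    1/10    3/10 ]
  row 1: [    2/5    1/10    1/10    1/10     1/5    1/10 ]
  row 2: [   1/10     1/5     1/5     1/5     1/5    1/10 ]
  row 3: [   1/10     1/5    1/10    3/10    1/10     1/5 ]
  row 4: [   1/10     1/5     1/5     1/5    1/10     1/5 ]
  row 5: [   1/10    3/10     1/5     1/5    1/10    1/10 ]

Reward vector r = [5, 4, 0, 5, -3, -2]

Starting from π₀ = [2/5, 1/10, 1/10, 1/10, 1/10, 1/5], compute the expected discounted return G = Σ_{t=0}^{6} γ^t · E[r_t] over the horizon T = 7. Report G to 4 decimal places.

t=0: π = [0.4000, 0.1000, 0.1000, 0.1000, 0.1000, 0.2000], E[r] = 2.2000, γ^t·E[r] = 2.200000, running G = 2.200000
t=1: π = [0.1300, 0.2100, 0.1800, 0.1600, 0.1200, 0.2000], E[r] = 1.5300, γ^t·E[r] = 1.224000, running G = 3.424000
t=2: π = [0.1630, 0.1990, 0.1630, 0.1820, 0.1390, 0.1540], E[r] = 1.7960, γ^t·E[r] = 1.149440, running G = 4.573440
t=3: π = [0.1597, 0.1955, 0.1619, 0.1820, 0.1362, 0.1647], E[r] = 1.7525, γ^t·E[r] = 0.897280, running G = 5.470720
t=4: π = [0.1587, 0.1969, 0.1623, 0.1827, 0.1357, 0.1638], E[r] = 1.7596, γ^t·E[r] = 0.720728, running G = 6.191448
t=5: π = [0.1591, 0.1967, 0.1620, 0.1827, 0.1359, 0.1636], E[r] = 1.7608, γ^t·E[r] = 0.576971, running G = 6.768419
t=6: π = [0.1590, 0.1967, 0.1621, 0.1827, 0.1359, 0.1637], E[r] = 1.7603, γ^t·E[r] = 0.461448, running G = 7.229867

G = 7.2299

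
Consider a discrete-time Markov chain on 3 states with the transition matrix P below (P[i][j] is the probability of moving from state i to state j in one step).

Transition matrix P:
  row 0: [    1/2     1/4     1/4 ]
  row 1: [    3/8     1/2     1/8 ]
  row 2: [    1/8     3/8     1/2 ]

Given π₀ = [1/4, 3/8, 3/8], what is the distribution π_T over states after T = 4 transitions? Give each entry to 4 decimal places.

π = [0.3509, 0.3790, 0.2701]

t=0: π = [0.2500, 0.3750, 0.3750]
t=1: π = [0.3125, 0.3906, 0.2969]
t=2: π = [0.3398, 0.3848, 0.2754]
t=3: π = [0.3486, 0.3806, 0.2708]
t=4: π = [0.3509, 0.3790, 0.2701]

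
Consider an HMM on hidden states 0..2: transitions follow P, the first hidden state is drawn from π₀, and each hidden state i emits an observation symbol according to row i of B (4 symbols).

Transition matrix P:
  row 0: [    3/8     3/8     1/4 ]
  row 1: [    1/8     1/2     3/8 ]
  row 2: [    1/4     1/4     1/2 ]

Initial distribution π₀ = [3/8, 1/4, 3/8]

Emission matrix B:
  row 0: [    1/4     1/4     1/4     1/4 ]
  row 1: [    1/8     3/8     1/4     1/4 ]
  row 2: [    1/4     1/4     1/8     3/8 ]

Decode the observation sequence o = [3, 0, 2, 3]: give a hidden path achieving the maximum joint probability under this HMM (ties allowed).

t=0: δ = [9.375e-02, 6.250e-02, 1.406e-01]  (obs o_0=3)
t=1: δ = [8.789e-03, 4.395e-03, 1.758e-02]  ψ = [0, 0, 2]  (obs o_1=0)
t=2: δ = [1.099e-03, 1.099e-03, 1.099e-03]  ψ = [2, 2, 2]  (obs o_2=2)
t=3: δ = [1.030e-04, 1.373e-04, 2.060e-04]  ψ = [0, 1, 2]  (obs o_3=3)
backtrack: best end state = 2; path = [2, 2, 2, 2]

path = [2, 2, 2, 2]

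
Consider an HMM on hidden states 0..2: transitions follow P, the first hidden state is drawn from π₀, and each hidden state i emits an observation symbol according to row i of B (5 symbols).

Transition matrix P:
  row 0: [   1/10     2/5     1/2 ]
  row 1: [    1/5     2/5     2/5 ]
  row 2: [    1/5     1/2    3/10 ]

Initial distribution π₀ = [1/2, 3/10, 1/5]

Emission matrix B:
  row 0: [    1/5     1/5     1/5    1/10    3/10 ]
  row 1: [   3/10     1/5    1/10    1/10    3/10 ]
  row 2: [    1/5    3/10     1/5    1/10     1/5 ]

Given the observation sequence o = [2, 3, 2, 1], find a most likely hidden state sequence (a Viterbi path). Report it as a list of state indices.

path = [0, 1, 2, 1]

t=0: δ = [1.000e-01, 3.000e-02, 4.000e-02]  (obs o_0=2)
t=1: δ = [1.000e-03, 4.000e-03, 5.000e-03]  ψ = [0, 0, 0]  (obs o_1=3)
t=2: δ = [2.000e-04, 2.500e-04, 3.200e-04]  ψ = [2, 2, 1]  (obs o_2=2)
t=3: δ = [1.280e-05, 3.200e-05, 3.000e-05]  ψ = [2, 2, 0]  (obs o_3=1)
backtrack: best end state = 1; path = [0, 1, 2, 1]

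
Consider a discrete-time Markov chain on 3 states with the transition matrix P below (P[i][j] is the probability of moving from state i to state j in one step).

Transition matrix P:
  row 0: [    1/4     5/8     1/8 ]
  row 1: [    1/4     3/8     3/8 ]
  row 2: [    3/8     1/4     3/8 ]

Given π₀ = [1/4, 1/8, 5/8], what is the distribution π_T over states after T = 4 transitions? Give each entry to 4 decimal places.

π = [0.2878, 0.4088, 0.3033]

t=0: π = [0.2500, 0.1250, 0.6250]
t=1: π = [0.3281, 0.3594, 0.3125]
t=2: π = [0.2891, 0.4180, 0.2930]
t=3: π = [0.2866, 0.4106, 0.3027]
t=4: π = [0.2878, 0.4088, 0.3033]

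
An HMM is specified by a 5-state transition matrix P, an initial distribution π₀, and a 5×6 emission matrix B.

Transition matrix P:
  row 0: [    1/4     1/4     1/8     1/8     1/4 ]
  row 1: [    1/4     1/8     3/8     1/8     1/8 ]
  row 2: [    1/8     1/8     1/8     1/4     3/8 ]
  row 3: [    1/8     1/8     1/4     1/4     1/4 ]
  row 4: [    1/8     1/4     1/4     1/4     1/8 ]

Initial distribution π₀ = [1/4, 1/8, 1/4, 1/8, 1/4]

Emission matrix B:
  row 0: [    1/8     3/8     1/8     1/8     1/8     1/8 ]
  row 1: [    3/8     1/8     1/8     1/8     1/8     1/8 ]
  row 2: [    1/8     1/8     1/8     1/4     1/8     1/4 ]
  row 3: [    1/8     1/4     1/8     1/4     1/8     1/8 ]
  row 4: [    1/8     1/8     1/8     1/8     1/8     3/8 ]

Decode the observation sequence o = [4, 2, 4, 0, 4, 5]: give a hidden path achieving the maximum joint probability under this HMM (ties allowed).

t=0: δ = [3.125e-02, 1.562e-02, 3.125e-02, 1.562e-02, 3.125e-02]  (obs o_0=4)
t=1: δ = [9.766e-04, 9.766e-04, 9.766e-04, 9.766e-04, 1.465e-03]  ψ = [0, 0, 4, 2, 2]  (obs o_1=2)
t=2: δ = [3.052e-05, 4.578e-05, 4.578e-05, 4.578e-05, 4.578e-05]  ψ = [0, 4, 1, 4, 2]  (obs o_2=4)
t=3: δ = [1.431e-06, 4.292e-06, 2.146e-06, 1.431e-06, 2.146e-06]  ψ = [1, 4, 1, 2, 2]  (obs o_3=0)
t=4: δ = [1.341e-07, 6.706e-08, 2.012e-07, 6.706e-08, 1.006e-07]  ψ = [1, 1, 1, 1, 2]  (obs o_4=4)
t=5: δ = [4.191e-09, 4.191e-09, 6.286e-09, 6.286e-09, 2.829e-08]  ψ = [0, 0, 1, 2, 2]  (obs o_5=5)
backtrack: best end state = 4; path = [4, 2, 4, 1, 2, 4]

path = [4, 2, 4, 1, 2, 4]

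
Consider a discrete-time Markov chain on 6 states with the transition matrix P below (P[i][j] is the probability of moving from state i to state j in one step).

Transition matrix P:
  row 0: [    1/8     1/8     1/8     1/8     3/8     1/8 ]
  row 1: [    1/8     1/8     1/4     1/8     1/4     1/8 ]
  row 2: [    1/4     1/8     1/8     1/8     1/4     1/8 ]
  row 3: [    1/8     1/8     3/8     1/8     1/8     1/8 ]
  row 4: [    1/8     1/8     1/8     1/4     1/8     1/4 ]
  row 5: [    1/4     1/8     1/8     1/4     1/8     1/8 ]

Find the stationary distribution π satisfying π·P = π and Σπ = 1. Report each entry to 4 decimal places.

π = [0.1667, 0.1250, 0.1830, 0.1695, 0.2052, 0.1506]

Balance equations π_j = Σ_i π_i·P[i][j]:
  π_0 = 1/8·π_0 + 1/8·π_1 + 1/4·π_2 + 1/8·π_3 + 1/8·π_4 + 1/4·π_5
  π_1 = 1/8·π_0 + 1/8·π_1 + 1/8·π_2 + 1/8·π_3 + 1/8·π_4 + 1/8·π_5
  π_2 = 1/8·π_0 + 1/4·π_1 + 1/8·π_2 + 3/8·π_3 + 1/8·π_4 + 1/8·π_5
  π_3 = 1/8·π_0 + 1/8·π_1 + 1/8·π_2 + 1/8·π_3 + 1/4·π_4 + 1/4·π_5
  π_4 = 3/8·π_0 + 1/4·π_1 + 1/4·π_2 + 1/8·π_3 + 1/8·π_4 + 1/8·π_5
  normalize: π_0 + π_1 + π_2 + π_3 + π_4 + π_5 = 1
Solving the linear system gives exactly π = [1443/8656, 1/8, 99/541, 1467/8656, 111/541, 163/1082].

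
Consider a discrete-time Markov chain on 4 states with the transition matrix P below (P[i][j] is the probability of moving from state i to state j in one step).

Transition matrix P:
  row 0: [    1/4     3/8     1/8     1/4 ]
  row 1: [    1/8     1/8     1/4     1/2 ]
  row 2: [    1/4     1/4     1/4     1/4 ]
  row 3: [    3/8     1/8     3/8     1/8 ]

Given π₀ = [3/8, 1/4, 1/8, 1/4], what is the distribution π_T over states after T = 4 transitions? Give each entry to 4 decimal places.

π = [0.2562, 0.2208, 0.2516, 0.2714]

t=0: π = [0.3750, 0.2500, 0.1250, 0.2500]
t=1: π = [0.2500, 0.2344, 0.2344, 0.2813]
t=2: π = [0.2559, 0.2168, 0.2539, 0.2734]
t=3: π = [0.2571, 0.2207, 0.2522, 0.2700]
t=4: π = [0.2562, 0.2208, 0.2516, 0.2714]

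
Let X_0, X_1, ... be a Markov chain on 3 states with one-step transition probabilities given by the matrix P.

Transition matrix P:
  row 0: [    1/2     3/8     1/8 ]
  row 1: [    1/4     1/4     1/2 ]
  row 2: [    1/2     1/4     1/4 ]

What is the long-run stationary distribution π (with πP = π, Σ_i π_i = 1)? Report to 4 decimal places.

Balance equations π_j = Σ_i π_i·P[i][j]:
  π_0 = 1/2·π_0 + 1/4·π_1 + 1/2·π_2
  π_1 = 3/8·π_0 + 1/4·π_1 + 1/4·π_2
  normalize: π_0 + π_1 + π_2 = 1
Solving the linear system gives exactly π = [14/33, 10/33, 3/11].

π = [0.4242, 0.3030, 0.2727]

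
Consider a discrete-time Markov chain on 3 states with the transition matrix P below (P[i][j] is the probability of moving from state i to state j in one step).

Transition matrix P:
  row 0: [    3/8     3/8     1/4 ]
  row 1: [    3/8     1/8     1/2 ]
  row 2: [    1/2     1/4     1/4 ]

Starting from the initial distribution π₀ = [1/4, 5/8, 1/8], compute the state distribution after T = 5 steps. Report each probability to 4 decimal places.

π = [0.4147, 0.2684, 0.3170]

t=0: π = [0.2500, 0.6250, 0.1250]
t=1: π = [0.3906, 0.2031, 0.4063]
t=2: π = [0.4258, 0.2734, 0.3008]
t=3: π = [0.4126, 0.2690, 0.3184]
t=4: π = [0.4148, 0.2679, 0.3173]
t=5: π = [0.4147, 0.2684, 0.3170]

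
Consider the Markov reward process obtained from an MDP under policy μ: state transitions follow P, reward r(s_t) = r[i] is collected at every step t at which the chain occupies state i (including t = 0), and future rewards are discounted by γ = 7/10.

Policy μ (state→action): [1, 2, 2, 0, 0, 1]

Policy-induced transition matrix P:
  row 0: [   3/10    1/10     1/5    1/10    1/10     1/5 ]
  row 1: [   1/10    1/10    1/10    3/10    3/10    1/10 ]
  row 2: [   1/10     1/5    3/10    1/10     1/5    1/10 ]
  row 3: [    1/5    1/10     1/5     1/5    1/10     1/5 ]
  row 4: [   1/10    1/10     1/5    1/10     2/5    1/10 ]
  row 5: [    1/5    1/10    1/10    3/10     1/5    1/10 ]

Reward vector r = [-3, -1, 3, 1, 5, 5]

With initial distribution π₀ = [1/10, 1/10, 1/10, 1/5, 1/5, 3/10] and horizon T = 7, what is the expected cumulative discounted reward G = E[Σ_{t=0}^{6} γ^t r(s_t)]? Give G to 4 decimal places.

G = 6.4896

t=0: π = [0.1000, 0.1000, 0.1000, 0.2000, 0.2000, 0.3000], E[r] = 2.6000, γ^t·E[r] = 2.600000, running G = 2.600000
t=1: π = [0.1700, 0.1100, 0.1700, 0.2000, 0.2200, 0.1300], E[r] = 1.8400, γ^t·E[r] = 1.288000, running G = 3.888000
t=2: π = [0.1670, 0.1170, 0.1930, 0.1680, 0.2180, 0.1370], E[r] = 1.9040, γ^t·E[r] = 0.932960, running G = 4.820960
t=3: π = [0.1639, 0.1193, 0.1939, 0.1676, 0.2218, 0.1335], E[r] = 1.9148, γ^t·E[r] = 0.656776, running G = 5.477736
t=4: π = [0.1629, 0.1194, 0.1941, 0.1673, 0.2231, 0.1332], E[r] = 1.9230, γ^t·E[r] = 0.461722, running G = 5.939458
t=5: π = [0.1626, 0.1194, 0.1942, 0.1672, 0.2235, 0.1330], E[r] = 1.9253, γ^t·E[r] = 0.323578, running G = 6.263037
t=6: π = [0.1626, 0.1194, 0.1942, 0.1672, 0.2237, 0.1330], E[r] = 1.9259, γ^t·E[r] = 0.226581, running G = 6.489618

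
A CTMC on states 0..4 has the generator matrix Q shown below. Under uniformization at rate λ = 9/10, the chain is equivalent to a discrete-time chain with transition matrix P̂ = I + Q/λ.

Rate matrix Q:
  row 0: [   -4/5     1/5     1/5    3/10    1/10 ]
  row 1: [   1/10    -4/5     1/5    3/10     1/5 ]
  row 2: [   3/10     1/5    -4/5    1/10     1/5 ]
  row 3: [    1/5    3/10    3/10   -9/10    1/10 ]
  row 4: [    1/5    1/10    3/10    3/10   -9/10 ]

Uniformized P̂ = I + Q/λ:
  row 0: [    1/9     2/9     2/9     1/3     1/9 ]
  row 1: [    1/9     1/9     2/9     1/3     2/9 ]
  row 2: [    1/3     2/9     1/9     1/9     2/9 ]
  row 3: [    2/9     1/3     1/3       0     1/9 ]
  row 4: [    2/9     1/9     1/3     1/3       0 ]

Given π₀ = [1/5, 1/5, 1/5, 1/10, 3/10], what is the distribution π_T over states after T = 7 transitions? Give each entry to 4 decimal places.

π = [0.2029, 0.2067, 0.2355, 0.2107, 0.1442]

t=0: π = [0.2000, 0.2000, 0.2000, 0.1000, 0.3000]
t=1: π = [0.2000, 0.1778, 0.2444, 0.2556, 0.1222]
t=2: π = [0.2074, 0.2173, 0.2370, 0.1938, 0.1444]
t=3: π = [0.2014, 0.2036, 0.2335, 0.2160, 0.1455]
t=4: π = [0.2032, 0.2074, 0.2365, 0.2094, 0.1435]
t=5: π = [0.2029, 0.2065, 0.2352, 0.2110, 0.1445]
t=6: π = [0.2029, 0.2067, 0.2356, 0.2107, 0.1441]
t=7: π = [0.2029, 0.2067, 0.2355, 0.2107, 0.1442]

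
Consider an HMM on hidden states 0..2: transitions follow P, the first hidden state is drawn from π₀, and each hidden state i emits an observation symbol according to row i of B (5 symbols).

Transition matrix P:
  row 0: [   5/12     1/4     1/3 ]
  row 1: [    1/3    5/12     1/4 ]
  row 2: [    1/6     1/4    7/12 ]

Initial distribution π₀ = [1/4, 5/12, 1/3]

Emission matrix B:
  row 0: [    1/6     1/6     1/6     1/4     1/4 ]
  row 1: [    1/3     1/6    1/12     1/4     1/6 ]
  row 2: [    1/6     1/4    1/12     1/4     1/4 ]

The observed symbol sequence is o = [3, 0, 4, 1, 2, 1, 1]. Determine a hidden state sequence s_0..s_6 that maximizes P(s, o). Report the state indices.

path = [2, 2, 2, 2, 2, 2, 2]

t=0: δ = [6.250e-02, 1.042e-01, 8.333e-02]  (obs o_0=3)
t=1: δ = [5.787e-03, 1.447e-02, 8.102e-03]  ψ = [1, 1, 2]  (obs o_1=0)
t=2: δ = [1.206e-03, 1.005e-03, 1.182e-03]  ψ = [1, 1, 2]  (obs o_2=4)
t=3: δ = [8.372e-05, 6.977e-05, 1.723e-04]  ψ = [0, 1, 2]  (obs o_3=1)
t=4: δ = [5.814e-06, 3.590e-06, 8.376e-06]  ψ = [0, 2, 2]  (obs o_4=2)
t=5: δ = [4.038e-07, 3.490e-07, 1.221e-06]  ψ = [0, 2, 2]  (obs o_5=1)
t=6: δ = [3.393e-08, 5.090e-08, 1.781e-07]  ψ = [2, 2, 2]  (obs o_6=1)
backtrack: best end state = 2; path = [2, 2, 2, 2, 2, 2, 2]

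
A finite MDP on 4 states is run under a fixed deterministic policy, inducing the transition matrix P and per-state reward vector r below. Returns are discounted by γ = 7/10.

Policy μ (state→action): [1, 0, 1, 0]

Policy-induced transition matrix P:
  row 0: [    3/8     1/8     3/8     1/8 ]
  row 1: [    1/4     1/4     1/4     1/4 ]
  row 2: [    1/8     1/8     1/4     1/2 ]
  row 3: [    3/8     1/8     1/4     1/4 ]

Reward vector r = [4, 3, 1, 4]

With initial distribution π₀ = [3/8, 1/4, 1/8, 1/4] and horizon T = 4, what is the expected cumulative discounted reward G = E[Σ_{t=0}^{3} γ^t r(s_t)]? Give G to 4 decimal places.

G = 7.9359

t=0: π = [0.3750, 0.2500, 0.1250, 0.2500], E[r] = 3.3750, γ^t·E[r] = 3.375000, running G = 3.375000
t=1: π = [0.3125, 0.1563, 0.2969, 0.2344], E[r] = 2.9531, γ^t·E[r] = 2.067188, running G = 5.442188
t=2: π = [0.2813, 0.1445, 0.2891, 0.2852], E[r] = 2.9883, γ^t·E[r] = 1.464258, running G = 6.906445
t=3: π = [0.2847, 0.1431, 0.2852, 0.2871], E[r] = 3.0015, γ^t·E[r] = 1.029502, running G = 7.935948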